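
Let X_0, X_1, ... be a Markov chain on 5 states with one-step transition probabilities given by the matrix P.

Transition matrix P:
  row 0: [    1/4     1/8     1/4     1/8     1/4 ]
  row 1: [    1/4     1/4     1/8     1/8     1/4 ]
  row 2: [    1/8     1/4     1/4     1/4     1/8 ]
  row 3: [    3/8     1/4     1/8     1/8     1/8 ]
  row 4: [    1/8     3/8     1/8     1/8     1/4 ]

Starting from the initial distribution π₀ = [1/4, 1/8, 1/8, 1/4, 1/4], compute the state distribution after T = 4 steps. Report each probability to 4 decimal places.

t=0: π = [0.2500, 0.1250, 0.1250, 0.2500, 0.2500]
t=1: π = [0.2344, 0.2500, 0.1719, 0.1406, 0.2031]
t=2: π = [0.2207, 0.2461, 0.1758, 0.1465, 0.2109]
t=3: π = [0.2200, 0.2488, 0.1746, 0.1470, 0.2097]
t=4: π = [0.2203, 0.2487, 0.1743, 0.1468, 0.2098]

π = [0.2203, 0.2487, 0.1743, 0.1468, 0.2098]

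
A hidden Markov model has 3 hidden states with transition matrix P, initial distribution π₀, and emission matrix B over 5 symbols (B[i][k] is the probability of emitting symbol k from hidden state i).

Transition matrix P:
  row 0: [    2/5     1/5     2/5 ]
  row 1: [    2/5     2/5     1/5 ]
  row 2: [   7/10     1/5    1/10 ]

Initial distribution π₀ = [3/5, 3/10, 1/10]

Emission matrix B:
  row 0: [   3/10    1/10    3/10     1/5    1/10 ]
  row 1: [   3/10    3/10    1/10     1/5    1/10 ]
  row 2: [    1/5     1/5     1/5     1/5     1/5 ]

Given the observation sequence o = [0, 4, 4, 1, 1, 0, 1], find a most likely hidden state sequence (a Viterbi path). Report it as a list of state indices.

t=0: δ = [1.800e-01, 9.000e-02, 2.000e-02]  (obs o_0=0)
t=1: δ = [7.200e-03, 3.600e-03, 1.440e-02]  ψ = [0, 0, 0]  (obs o_1=4)
t=2: δ = [1.008e-03, 2.880e-04, 5.760e-04]  ψ = [2, 2, 0]  (obs o_2=4)
t=3: δ = [4.032e-05, 6.048e-05, 8.064e-05]  ψ = [0, 0, 0]  (obs o_3=1)
t=4: δ = [5.645e-06, 7.258e-06, 3.226e-06]  ψ = [2, 1, 0]  (obs o_4=1)
t=5: δ = [8.709e-07, 8.709e-07, 4.516e-07]  ψ = [1, 1, 0]  (obs o_5=0)
t=6: δ = [3.484e-08, 1.045e-07, 6.967e-08]  ψ = [0, 1, 0]  (obs o_6=1)
backtrack: best end state = 1; path = [0, 2, 0, 1, 1, 1, 1]

path = [0, 2, 0, 1, 1, 1, 1]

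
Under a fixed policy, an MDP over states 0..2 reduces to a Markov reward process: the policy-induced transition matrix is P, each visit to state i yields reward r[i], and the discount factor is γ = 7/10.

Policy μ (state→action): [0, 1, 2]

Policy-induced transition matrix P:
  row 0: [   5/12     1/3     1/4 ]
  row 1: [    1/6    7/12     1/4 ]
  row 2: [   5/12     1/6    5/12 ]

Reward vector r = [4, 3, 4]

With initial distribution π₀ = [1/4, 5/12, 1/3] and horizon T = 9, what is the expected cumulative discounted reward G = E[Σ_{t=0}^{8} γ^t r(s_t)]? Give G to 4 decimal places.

G = 11.5450

t=0: π = [0.2500, 0.4167, 0.3333], E[r] = 3.5833, γ^t·E[r] = 3.583333, running G = 3.583333
t=1: π = [0.3125, 0.3819, 0.3056], E[r] = 3.6181, γ^t·E[r] = 2.532639, running G = 6.115972
t=2: π = [0.3212, 0.3779, 0.3009], E[r] = 3.6221, γ^t·E[r] = 1.774832, running G = 7.890804
t=3: π = [0.3222, 0.3777, 0.3002], E[r] = 3.6223, γ^t·E[r] = 1.242465, running G = 9.133270
t=4: π = [0.3223, 0.3777, 0.3000], E[r] = 3.6223, γ^t·E[r] = 0.869709, running G = 10.002979
t=5: π = [0.3222, 0.3778, 0.3000], E[r] = 3.6222, γ^t·E[r] = 0.608790, running G = 10.611769
t=6: π = [0.3222, 0.3778, 0.3000], E[r] = 3.6222, γ^t·E[r] = 0.426151, running G = 11.037920
t=7: π = [0.3222, 0.3778, 0.3000], E[r] = 3.6222, γ^t·E[r] = 0.298306, running G = 11.336226
t=8: π = [0.3222, 0.3778, 0.3000], E[r] = 3.6222, γ^t·E[r] = 0.208814, running G = 11.545040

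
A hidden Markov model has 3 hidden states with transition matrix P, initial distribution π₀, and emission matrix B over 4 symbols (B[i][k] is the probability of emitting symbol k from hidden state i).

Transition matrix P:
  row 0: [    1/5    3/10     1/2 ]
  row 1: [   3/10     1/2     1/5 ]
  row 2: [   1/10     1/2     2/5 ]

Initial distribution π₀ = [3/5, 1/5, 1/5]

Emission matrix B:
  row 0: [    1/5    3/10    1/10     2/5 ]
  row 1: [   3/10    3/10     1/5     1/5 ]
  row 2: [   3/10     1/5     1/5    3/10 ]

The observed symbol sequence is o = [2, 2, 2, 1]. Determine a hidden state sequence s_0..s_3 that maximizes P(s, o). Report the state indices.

path = [0, 2, 1, 1]

t=0: δ = [6.000e-02, 4.000e-02, 4.000e-02]  (obs o_0=2)
t=1: δ = [1.200e-03, 4.000e-03, 6.000e-03]  ψ = [0, 1, 0]  (obs o_1=2)
t=2: δ = [1.200e-04, 6.000e-04, 4.800e-04]  ψ = [1, 2, 2]  (obs o_2=2)
t=3: δ = [5.400e-05, 9.000e-05, 3.840e-05]  ψ = [1, 1, 2]  (obs o_3=1)
backtrack: best end state = 1; path = [0, 2, 1, 1]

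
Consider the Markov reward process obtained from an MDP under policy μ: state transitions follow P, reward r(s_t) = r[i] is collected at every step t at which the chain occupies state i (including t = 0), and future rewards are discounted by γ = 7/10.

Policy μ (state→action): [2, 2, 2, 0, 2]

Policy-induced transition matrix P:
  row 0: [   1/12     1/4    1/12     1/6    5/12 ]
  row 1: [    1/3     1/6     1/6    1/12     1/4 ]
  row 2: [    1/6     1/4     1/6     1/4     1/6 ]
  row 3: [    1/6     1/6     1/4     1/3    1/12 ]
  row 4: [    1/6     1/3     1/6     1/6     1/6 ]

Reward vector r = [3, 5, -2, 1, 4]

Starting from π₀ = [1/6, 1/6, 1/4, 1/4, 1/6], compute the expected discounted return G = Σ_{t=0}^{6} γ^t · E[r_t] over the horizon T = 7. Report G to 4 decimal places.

t=0: π = [0.1667, 0.1667, 0.2500, 0.2500, 0.1667], E[r] = 1.7500, γ^t·E[r] = 1.750000, running G = 1.750000
t=1: π = [0.1806, 0.2292, 0.1736, 0.2153, 0.2014], E[r] = 2.3611, γ^t·E[r] = 1.652778, running G = 3.402778
t=2: π = [0.1898, 0.2297, 0.1696, 0.1979, 0.2130], E[r] = 2.4288, γ^t·E[r] = 1.190122, running G = 4.592899
t=3: π = [0.1891, 0.2321, 0.1673, 0.1946, 0.2168], E[r] = 2.4550, γ^t·E[r] = 0.842067, running G = 5.434966
t=4: π = [0.1896, 0.2325, 0.1671, 0.1937, 0.2171], E[r] = 2.4590, γ^t·E[r] = 0.590415, running G = 6.025381
t=5: π = [0.1896, 0.2326, 0.1670, 0.1935, 0.2173], E[r] = 2.4604, γ^t·E[r] = 0.413517, running G = 6.438898
t=6: π = [0.1896, 0.2326, 0.1670, 0.1935, 0.2173], E[r] = 2.4607, γ^t·E[r] = 0.289495, running G = 6.728393

G = 6.7284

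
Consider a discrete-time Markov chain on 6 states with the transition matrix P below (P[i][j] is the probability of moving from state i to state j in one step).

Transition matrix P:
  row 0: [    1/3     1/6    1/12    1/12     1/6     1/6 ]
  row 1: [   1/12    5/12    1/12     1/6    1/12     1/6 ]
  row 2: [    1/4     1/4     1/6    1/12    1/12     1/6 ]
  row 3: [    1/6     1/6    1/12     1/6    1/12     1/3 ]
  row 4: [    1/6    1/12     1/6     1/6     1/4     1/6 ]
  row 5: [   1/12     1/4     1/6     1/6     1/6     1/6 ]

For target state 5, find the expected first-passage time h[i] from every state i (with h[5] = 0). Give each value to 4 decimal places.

First-step conditioning: h[5] = 0; for i ≠ 5, h[i] = 1 + Σ_k P[i][k]·h[k].
  h[0] = 1 + 1/3·h[0] + 1/6·h[1] + 1/12·h[2] + 1/12·h[3] + 1/6·h[4]
  h[1] = 1 + 1/12·h[0] + 5/12·h[1] + 1/12·h[2] + 1/6·h[3] + 1/12·h[4]
  h[2] = 1 + 1/4·h[0] + 1/4·h[1] + 1/6·h[2] + 1/12·h[3] + 1/12·h[4]
  h[3] = 1 + 1/6·h[0] + 1/6·h[1] + 1/12·h[2] + 1/6·h[3] + 1/12·h[4]
  h[4] = 1 + 1/6·h[0] + 1/12·h[1] + 1/6·h[2] + 1/6·h[3] + 1/4·h[4]
Solving the 5×5 linear system over states ≠ 5 gives exactly h = [72342/13547, 71010/13547, 72318/13547, 59286/13547, 71274/13547, 0] (h[5] = 0 is the target).

h = [5.3401, 5.2418, 5.3383, 4.3763, 5.2612, 0.0000]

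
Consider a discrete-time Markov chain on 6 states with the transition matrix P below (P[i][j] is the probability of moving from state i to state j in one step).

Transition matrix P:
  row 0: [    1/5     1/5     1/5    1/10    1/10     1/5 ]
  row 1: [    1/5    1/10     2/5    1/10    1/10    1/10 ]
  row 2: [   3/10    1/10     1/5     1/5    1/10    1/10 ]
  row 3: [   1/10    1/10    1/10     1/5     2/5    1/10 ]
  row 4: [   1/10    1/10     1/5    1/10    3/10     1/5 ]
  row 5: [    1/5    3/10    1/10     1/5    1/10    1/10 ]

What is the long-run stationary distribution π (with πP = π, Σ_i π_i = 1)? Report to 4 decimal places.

Balance equations π_j = Σ_i π_i·P[i][j]:
  π_0 = 1/5·π_0 + 1/5·π_1 + 3/10·π_2 + 1/10·π_3 + 1/10·π_4 + 1/5·π_5
  π_1 = 1/5·π_0 + 1/10·π_1 + 1/10·π_2 + 1/10·π_3 + 1/10·π_4 + 3/10·π_5
  π_2 = 1/5·π_0 + 2/5·π_1 + 1/5·π_2 + 1/10·π_3 + 1/5·π_4 + 1/10·π_5
  π_3 = 1/10·π_0 + 1/10·π_1 + 1/5·π_2 + 1/5·π_3 + 1/10·π_4 + 1/5·π_5
  π_4 = 1/10·π_0 + 1/10·π_1 + 1/10·π_2 + 2/5·π_3 + 3/10·π_4 + 1/10·π_5
  normalize: π_0 + π_1 + π_2 + π_3 + π_4 + π_5 = 1
Solving the linear system gives exactly π = [16971/90689, 13247/90689, 18199/90689, 13477/90689, 16390/90689, 12405/90689].

π = [0.1871, 0.1461, 0.2007, 0.1486, 0.1807, 0.1368]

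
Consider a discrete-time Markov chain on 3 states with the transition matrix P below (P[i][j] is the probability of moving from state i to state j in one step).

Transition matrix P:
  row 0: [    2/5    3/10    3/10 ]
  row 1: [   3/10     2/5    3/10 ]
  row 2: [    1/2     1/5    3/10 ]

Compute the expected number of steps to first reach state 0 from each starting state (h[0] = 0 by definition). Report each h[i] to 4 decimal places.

First-step conditioning: h[0] = 0; for i ≠ 0, h[i] = 1 + Σ_k P[i][k]·h[k].
  h[1] = 1 + 2/5·h[1] + 3/10·h[2]
  h[2] = 1 + 1/5·h[1] + 3/10·h[2]
Solving the 2×2 linear system over states ≠ 0 gives exactly h = [0, 25/9, 20/9] (h[0] = 0 is the target).

h = [0.0000, 2.7778, 2.2222]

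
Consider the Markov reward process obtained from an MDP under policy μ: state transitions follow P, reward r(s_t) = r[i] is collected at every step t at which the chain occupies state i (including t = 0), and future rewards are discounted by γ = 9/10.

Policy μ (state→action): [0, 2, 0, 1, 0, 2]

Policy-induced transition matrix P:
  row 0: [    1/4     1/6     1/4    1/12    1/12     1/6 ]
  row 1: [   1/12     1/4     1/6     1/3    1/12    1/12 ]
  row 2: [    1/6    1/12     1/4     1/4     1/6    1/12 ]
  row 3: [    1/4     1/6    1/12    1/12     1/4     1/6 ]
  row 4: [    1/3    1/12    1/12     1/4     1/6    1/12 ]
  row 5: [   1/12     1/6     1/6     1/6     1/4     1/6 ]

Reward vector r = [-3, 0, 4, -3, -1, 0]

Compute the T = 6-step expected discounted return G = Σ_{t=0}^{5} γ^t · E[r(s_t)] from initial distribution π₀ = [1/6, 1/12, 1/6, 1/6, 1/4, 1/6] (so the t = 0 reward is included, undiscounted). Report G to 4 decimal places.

G = -3.0927

t=0: π = [0.1667, 0.0833, 0.1667, 0.1667, 0.2500, 0.1667], E[r] = -0.5833, γ^t·E[r] = -0.583333, running G = -0.583333
t=1: π = [0.2153, 0.1389, 0.1597, 0.1875, 0.1736, 0.1250], E[r] = -0.7431, γ^t·E[r] = -0.668750, running G = -1.252083
t=2: π = [0.2072, 0.1505, 0.1678, 0.1840, 0.1632, 0.1273], E[r] = -0.6655, γ^t·E[r] = -0.539063, running G = -1.791146
t=3: π = [0.2033, 0.1516, 0.1690, 0.1867, 0.1628, 0.1265], E[r] = -0.6570, γ^t·E[r] = -0.478969, running G = -2.270115
t=4: π = [0.2031, 0.1517, 0.1686, 0.1871, 0.1632, 0.1264], E[r] = -0.6596, γ^t·E[r] = -0.432738, running G = -2.702853
t=5: π = [0.2032, 0.1517, 0.1685, 0.1871, 0.1632, 0.1264], E[r] = -0.6603, γ^t·E[r] = -0.389885, running G = -3.092738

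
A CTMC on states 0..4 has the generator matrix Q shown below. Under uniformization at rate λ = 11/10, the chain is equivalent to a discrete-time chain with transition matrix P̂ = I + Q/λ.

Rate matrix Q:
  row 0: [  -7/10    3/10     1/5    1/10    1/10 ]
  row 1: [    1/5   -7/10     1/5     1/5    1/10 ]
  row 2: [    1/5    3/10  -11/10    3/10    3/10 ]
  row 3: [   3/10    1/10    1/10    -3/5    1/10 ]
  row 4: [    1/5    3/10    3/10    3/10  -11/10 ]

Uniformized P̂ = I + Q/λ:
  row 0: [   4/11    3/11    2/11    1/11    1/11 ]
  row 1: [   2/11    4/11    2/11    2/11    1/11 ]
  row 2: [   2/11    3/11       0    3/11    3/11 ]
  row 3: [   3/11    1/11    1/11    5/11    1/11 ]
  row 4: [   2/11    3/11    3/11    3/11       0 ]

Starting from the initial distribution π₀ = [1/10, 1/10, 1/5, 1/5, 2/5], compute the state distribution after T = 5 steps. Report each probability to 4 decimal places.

t=0: π = [0.1000, 0.1000, 0.2000, 0.2000, 0.4000]
t=1: π = [0.2182, 0.2455, 0.1636, 0.2818, 0.0909]
t=2: π = [0.2471, 0.2438, 0.1347, 0.2620, 0.1124]
t=3: π = [0.2506, 0.2473, 0.1437, 0.2533, 0.1052]
t=4: π = [0.2504, 0.2492, 0.1422, 0.2507, 0.1075]
t=5: π = [0.2501, 0.2498, 0.1429, 0.2501, 0.1070]

π = [0.2501, 0.2498, 0.1429, 0.2501, 0.1070]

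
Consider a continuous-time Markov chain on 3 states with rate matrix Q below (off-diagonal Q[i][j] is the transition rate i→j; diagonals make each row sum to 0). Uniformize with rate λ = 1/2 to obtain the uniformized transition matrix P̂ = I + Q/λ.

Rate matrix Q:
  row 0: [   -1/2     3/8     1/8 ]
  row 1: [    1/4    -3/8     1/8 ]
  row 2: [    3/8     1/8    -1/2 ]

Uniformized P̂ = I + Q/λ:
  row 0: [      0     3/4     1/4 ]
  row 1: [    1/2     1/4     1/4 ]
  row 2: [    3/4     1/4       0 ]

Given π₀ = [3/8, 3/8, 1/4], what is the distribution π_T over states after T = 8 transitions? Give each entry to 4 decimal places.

π = [0.3665, 0.4335, 0.2000]

t=0: π = [0.3750, 0.3750, 0.2500]
t=1: π = [0.3750, 0.4375, 0.1875]
t=2: π = [0.3594, 0.4375, 0.2031]
t=3: π = [0.3711, 0.4297, 0.1992]
t=4: π = [0.3643, 0.4355, 0.2002]
t=5: π = [0.3679, 0.4321, 0.2000]
t=6: π = [0.3660, 0.4340, 0.2000]
t=7: π = [0.3670, 0.4330, 0.2000]
t=8: π = [0.3665, 0.4335, 0.2000]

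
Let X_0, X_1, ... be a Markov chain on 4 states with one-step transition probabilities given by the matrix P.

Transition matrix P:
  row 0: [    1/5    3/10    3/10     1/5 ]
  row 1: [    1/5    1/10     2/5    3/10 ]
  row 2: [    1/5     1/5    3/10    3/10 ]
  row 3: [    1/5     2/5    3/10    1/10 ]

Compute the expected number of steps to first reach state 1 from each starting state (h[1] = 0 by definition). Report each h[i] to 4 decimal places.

First-step conditioning: h[1] = 0; for i ≠ 1, h[i] = 1 + Σ_k P[i][k]·h[k].
  h[0] = 1 + 1/5·h[0] + 3/10·h[2] + 1/5·h[3]
  h[2] = 1 + 1/5·h[0] + 3/10·h[2] + 3/10·h[3]
  h[3] = 1 + 1/5·h[0] + 3/10·h[2] + 1/10·h[3]
Solving the 3×3 linear system over states ≠ 1 gives exactly h = [55/16, 0, 15/4, 25/8] (h[1] = 0 is the target).

h = [3.4375, 0.0000, 3.7500, 3.1250]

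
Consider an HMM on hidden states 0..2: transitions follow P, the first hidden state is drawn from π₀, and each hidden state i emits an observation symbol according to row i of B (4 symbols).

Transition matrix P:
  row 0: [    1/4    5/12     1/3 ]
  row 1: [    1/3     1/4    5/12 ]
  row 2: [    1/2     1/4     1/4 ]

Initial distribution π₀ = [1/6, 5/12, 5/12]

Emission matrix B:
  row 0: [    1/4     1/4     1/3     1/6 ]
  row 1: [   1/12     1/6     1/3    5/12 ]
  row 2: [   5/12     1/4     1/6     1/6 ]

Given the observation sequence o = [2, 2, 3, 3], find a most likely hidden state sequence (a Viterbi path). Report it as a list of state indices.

path = [1, 0, 1, 1]

t=0: δ = [5.556e-02, 1.389e-01, 6.944e-02]  (obs o_0=2)
t=1: δ = [1.543e-02, 1.157e-02, 9.645e-03]  ψ = [1, 1, 1]  (obs o_1=2)
t=2: δ = [8.038e-04, 2.679e-03, 8.573e-04]  ψ = [2, 0, 0]  (obs o_2=3)
t=3: δ = [1.488e-04, 2.791e-04, 1.861e-04]  ψ = [1, 1, 1]  (obs o_3=3)
backtrack: best end state = 1; path = [1, 0, 1, 1]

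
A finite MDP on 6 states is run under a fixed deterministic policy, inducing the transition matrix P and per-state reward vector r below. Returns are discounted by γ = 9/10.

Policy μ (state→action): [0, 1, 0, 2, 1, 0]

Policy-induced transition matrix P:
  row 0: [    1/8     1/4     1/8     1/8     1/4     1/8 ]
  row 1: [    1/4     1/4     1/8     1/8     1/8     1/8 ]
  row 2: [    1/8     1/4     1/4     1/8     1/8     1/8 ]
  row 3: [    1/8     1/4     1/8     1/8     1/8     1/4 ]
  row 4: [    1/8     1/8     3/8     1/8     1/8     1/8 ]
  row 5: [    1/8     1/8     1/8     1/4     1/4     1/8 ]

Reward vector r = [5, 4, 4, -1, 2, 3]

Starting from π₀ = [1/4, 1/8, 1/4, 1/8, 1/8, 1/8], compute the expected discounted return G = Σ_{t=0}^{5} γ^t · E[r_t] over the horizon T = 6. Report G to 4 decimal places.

t=0: π = [0.2500, 0.1250, 0.2500, 0.1250, 0.1250, 0.1250], E[r] = 3.2500, γ^t·E[r] = 3.250000, running G = 3.250000
t=1: π = [0.1406, 0.2188, 0.1875, 0.1406, 0.1719, 0.1406], E[r] = 2.9531, γ^t·E[r] = 2.657813, running G = 5.907813
t=2: π = [0.1523, 0.2109, 0.1914, 0.1426, 0.1602, 0.1426], E[r] = 2.9766, γ^t·E[r] = 2.411016, running G = 8.318828
t=3: π = [0.1514, 0.2122, 0.1890, 0.1428, 0.1619, 0.1428], E[r] = 2.9707, γ^t·E[r] = 2.165643, running G = 10.484471
t=4: π = [0.1515, 0.2119, 0.1891, 0.1429, 0.1618, 0.1429], E[r] = 2.9709, γ^t·E[r] = 1.949178, running G = 12.433649
t=5: π = [0.1515, 0.2119, 0.1891, 0.1429, 0.1618, 0.1429], E[r] = 2.9708, γ^t·E[r] = 1.754202, running G = 14.187851

G = 14.1879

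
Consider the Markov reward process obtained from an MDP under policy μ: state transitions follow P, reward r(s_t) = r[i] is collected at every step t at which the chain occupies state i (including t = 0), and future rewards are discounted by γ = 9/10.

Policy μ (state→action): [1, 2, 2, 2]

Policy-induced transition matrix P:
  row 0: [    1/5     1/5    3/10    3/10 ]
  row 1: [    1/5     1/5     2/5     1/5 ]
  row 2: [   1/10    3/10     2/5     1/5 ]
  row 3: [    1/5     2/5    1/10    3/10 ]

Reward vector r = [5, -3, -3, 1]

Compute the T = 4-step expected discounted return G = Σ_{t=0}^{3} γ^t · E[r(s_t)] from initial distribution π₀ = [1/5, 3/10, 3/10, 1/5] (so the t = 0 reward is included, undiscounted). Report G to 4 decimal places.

G = -2.2720

t=0: π = [0.2000, 0.3000, 0.3000, 0.2000], E[r] = -0.6000, γ^t·E[r] = -0.600000, running G = -0.600000
t=1: π = [0.1700, 0.2700, 0.3200, 0.2400], E[r] = -0.6800, γ^t·E[r] = -0.612000, running G = -1.212000
t=2: π = [0.1680, 0.2800, 0.3110, 0.2410], E[r] = -0.6920, γ^t·E[r] = -0.560520, running G = -1.772520
t=3: π = [0.1689, 0.2793, 0.3109, 0.2409], E[r] = -0.6852, γ^t·E[r] = -0.499511, running G = -2.272031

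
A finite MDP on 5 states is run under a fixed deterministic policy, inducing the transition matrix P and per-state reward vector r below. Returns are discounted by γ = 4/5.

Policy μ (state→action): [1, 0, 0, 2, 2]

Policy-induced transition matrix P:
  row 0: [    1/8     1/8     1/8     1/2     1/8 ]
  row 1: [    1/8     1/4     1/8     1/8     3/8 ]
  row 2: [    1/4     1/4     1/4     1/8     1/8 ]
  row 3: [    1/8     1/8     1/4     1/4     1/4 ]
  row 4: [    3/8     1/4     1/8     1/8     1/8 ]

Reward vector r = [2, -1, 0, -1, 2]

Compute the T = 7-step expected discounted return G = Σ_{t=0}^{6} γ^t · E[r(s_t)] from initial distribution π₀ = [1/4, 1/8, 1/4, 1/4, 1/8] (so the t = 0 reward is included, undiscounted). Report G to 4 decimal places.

G = 1.4337

t=0: π = [0.2500, 0.1250, 0.2500, 0.2500, 0.1250], E[r] = 0.3750, γ^t·E[r] = 0.375000, running G = 0.375000
t=1: π = [0.1875, 0.1875, 0.1875, 0.2500, 0.1875], E[r] = 0.3125, γ^t·E[r] = 0.250000, running G = 0.625000
t=2: π = [0.1953, 0.1953, 0.1797, 0.2266, 0.2031], E[r] = 0.3750, γ^t·E[r] = 0.240000, running G = 0.865000
t=3: π = [0.1982, 0.1973, 0.1758, 0.2266, 0.2021], E[r] = 0.3770, γ^t·E[r] = 0.193000, running G = 1.058000
t=4: π = [0.1975, 0.1969, 0.1753, 0.2277, 0.2026], E[r] = 0.3757, γ^t·E[r] = 0.153900, running G = 1.211900
t=5: π = [0.1976, 0.1969, 0.1754, 0.2275, 0.2027], E[r] = 0.3761, γ^t·E[r] = 0.123250, running G = 1.335150
t=6: π = [0.1976, 0.1969, 0.1754, 0.2275, 0.2027], E[r] = 0.3761, γ^t·E[r] = 0.098592, running G = 1.433742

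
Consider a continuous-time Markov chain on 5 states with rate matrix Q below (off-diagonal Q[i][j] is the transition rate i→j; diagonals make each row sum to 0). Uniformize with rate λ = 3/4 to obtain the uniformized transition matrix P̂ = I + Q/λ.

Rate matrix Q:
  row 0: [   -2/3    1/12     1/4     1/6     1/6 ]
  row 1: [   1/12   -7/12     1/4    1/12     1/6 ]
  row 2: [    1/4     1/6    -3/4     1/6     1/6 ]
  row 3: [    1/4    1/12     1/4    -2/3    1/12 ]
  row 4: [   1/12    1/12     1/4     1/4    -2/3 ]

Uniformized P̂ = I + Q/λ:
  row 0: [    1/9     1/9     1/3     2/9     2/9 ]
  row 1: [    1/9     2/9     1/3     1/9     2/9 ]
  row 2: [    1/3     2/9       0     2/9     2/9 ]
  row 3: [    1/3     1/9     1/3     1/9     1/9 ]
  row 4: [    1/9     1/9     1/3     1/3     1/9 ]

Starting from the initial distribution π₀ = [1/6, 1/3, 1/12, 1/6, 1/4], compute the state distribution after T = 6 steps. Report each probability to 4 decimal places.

π = [0.2118, 0.1563, 0.2498, 0.2024, 0.1798]

t=0: π = [0.1667, 0.3333, 0.0833, 0.1667, 0.2500]
t=1: π = [0.1667, 0.1574, 0.3056, 0.1944, 0.1759]
t=2: π = [0.2222, 0.1626, 0.2315, 0.2027, 0.1811]
t=3: π = [0.2076, 0.1549, 0.2562, 0.2018, 0.1796]
t=4: π = [0.2129, 0.1568, 0.2479, 0.2025, 0.1799]
t=5: π = [0.2112, 0.1561, 0.2507, 0.2023, 0.1797]
t=6: π = [0.2118, 0.1563, 0.2498, 0.2024, 0.1798]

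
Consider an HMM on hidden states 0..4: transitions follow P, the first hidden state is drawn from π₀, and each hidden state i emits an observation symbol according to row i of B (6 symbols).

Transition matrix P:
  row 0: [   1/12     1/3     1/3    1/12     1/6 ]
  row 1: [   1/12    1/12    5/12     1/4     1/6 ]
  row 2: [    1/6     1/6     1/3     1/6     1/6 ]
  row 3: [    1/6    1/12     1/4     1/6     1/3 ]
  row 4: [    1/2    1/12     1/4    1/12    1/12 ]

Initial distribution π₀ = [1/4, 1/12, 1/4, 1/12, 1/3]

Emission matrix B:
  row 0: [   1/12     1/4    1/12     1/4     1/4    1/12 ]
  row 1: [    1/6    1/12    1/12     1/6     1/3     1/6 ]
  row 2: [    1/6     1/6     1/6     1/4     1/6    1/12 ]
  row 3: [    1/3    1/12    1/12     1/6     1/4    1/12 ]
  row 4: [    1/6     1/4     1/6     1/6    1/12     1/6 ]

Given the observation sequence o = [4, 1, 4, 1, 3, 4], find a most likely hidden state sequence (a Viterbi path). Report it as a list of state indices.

path = [4, 0, 1, 4, 0, 1]

t=0: δ = [6.250e-02, 2.778e-02, 4.167e-02, 2.083e-02, 2.778e-02]  (obs o_0=4)
t=1: δ = [3.472e-03, 1.736e-03, 3.472e-03, 5.787e-04, 2.604e-03]  ψ = [4, 0, 0, 1, 0]  (obs o_1=1)
t=2: δ = [3.255e-04, 3.858e-04, 1.929e-04, 1.447e-04, 4.823e-05]  ψ = [4, 0, 0, 2, 0]  (obs o_2=4)
t=3: δ = [8.038e-06, 9.042e-06, 2.679e-05, 8.038e-06, 1.608e-05]  ψ = [1, 0, 1, 1, 1]  (obs o_3=1)
t=4: δ = [2.009e-06, 7.442e-07, 2.233e-06, 7.442e-07, 7.442e-07]  ψ = [4, 2, 2, 2, 2]  (obs o_4=3)
t=5: δ = [9.303e-08, 2.233e-07, 1.240e-07, 9.303e-08, 3.101e-08]  ψ = [2, 0, 2, 2, 2]  (obs o_5=4)
backtrack: best end state = 1; path = [4, 0, 1, 4, 0, 1]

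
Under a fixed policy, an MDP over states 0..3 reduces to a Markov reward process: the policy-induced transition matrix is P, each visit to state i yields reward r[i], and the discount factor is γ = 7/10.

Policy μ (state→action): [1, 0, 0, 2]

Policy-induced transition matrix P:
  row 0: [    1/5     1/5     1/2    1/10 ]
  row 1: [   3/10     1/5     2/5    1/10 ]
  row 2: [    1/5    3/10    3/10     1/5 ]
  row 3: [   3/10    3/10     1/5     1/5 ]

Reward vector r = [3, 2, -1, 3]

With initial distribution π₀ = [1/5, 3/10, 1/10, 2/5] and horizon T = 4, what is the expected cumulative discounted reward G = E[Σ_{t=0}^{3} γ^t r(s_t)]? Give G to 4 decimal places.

t=0: π = [0.2000, 0.3000, 0.1000, 0.4000], E[r] = 2.3000, γ^t·E[r] = 2.300000, running G = 2.300000
t=1: π = [0.2700, 0.2500, 0.3300, 0.1500], E[r] = 1.4300, γ^t·E[r] = 1.001000, running G = 3.301000
t=2: π = [0.2400, 0.2480, 0.3640, 0.1480], E[r] = 1.2960, γ^t·E[r] = 0.635040, running G = 3.936040
t=3: π = [0.2396, 0.2512, 0.3580, 0.1512], E[r] = 1.3168, γ^t·E[r] = 0.451662, running G = 4.387702

G = 4.3877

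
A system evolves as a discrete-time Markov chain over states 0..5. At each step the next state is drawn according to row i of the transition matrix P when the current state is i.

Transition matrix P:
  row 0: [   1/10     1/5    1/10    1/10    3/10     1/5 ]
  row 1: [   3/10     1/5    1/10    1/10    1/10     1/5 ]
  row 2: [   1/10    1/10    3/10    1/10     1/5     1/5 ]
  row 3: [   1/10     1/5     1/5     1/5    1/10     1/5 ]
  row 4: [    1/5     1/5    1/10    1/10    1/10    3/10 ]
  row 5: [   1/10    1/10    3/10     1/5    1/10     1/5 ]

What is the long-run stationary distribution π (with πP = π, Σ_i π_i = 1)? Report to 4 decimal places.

π = [0.1467, 0.1590, 0.1956, 0.1350, 0.1489, 0.2149]

Balance equations π_j = Σ_i π_i·P[i][j]:
  π_0 = 1/10·π_0 + 3/10·π_1 + 1/10·π_2 + 1/10·π_3 + 1/5·π_4 + 1/10·π_5
  π_1 = 1/5·π_0 + 1/5·π_1 + 1/10·π_2 + 1/5·π_3 + 1/5·π_4 + 1/10·π_5
  π_2 = 1/10·π_0 + 1/10·π_1 + 3/10·π_2 + 1/5·π_3 + 1/10·π_4 + 3/10·π_5
  π_3 = 1/10·π_0 + 1/10·π_1 + 1/10·π_2 + 1/5·π_3 + 1/10·π_4 + 1/5·π_5
  π_4 = 3/10·π_0 + 1/10·π_1 + 1/5·π_2 + 1/10·π_3 + 1/10·π_4 + 1/10·π_5
  normalize: π_0 + π_1 + π_2 + π_3 + π_4 + π_5 = 1
Solving the linear system gives exactly π = [4303/29336, 4663/29336, 151/772, 495/3667, 546/3667, 788/3667].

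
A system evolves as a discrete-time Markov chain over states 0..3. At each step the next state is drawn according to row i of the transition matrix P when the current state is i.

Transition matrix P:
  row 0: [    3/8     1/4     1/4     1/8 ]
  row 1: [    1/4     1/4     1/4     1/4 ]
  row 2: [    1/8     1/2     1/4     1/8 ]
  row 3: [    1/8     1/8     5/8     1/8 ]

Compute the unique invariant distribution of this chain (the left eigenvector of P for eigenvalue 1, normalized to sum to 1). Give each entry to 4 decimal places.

Balance equations π_j = Σ_i π_i·P[i][j]:
  π_0 = 3/8·π_0 + 1/4·π_1 + 1/8·π_2 + 1/8·π_3
  π_1 = 1/4·π_0 + 1/4·π_1 + 1/2·π_2 + 1/8·π_3
  π_2 = 1/4·π_0 + 1/4·π_1 + 1/4·π_2 + 5/8·π_3
  normalize: π_0 + π_1 + π_2 + π_3 = 1
Solving the linear system gives exactly π = [56/257, 79/257, 80/257, 42/257].

π = [0.2179, 0.3074, 0.3113, 0.1634]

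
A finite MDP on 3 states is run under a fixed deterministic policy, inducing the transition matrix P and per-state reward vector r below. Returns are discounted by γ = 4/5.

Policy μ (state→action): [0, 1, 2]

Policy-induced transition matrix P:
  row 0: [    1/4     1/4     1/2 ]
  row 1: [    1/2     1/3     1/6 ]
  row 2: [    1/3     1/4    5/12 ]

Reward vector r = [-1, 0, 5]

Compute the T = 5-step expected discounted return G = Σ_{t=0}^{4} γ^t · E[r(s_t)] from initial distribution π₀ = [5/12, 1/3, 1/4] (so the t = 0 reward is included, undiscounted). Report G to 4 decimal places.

t=0: π = [0.4167, 0.3333, 0.2500], E[r] = 0.8333, γ^t·E[r] = 0.833333, running G = 0.833333
t=1: π = [0.3542, 0.2778, 0.3681], E[r] = 1.4861, γ^t·E[r] = 1.188889, running G = 2.022222
t=2: π = [0.3501, 0.2731, 0.3767], E[r] = 1.5336, γ^t·E[r] = 0.981481, running G = 3.003704
t=3: π = [0.3497, 0.2728, 0.3776], E[r] = 1.5381, γ^t·E[r] = 0.787506, running G = 3.791210
t=4: π = [0.3497, 0.2727, 0.3776], E[r] = 1.5384, γ^t·E[r] = 0.630140, running G = 4.421350

G = 4.4213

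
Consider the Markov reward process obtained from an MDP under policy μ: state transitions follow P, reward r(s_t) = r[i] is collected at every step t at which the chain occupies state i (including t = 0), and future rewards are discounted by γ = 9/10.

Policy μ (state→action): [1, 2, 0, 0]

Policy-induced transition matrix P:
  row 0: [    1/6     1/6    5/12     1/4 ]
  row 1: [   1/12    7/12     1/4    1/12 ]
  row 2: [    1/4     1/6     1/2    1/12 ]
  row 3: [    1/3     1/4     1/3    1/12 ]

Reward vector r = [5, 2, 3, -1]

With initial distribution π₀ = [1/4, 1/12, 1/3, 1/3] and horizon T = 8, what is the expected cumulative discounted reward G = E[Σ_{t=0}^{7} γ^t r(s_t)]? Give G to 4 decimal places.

G = 14.5437

t=0: π = [0.2500, 0.0833, 0.3333, 0.3333], E[r] = 2.0833, γ^t·E[r] = 2.083333, running G = 2.083333
t=1: π = [0.2431, 0.2292, 0.4028, 0.1250], E[r] = 2.7569, γ^t·E[r] = 2.481250, running G = 4.564583
t=2: π = [0.2020, 0.2726, 0.4016, 0.1238], E[r] = 2.6360, γ^t·E[r] = 2.135156, running G = 6.699740
t=3: π = [0.1981, 0.2906, 0.3944, 0.1170], E[r] = 2.6376, γ^t·E[r] = 1.922801, running G = 8.622540
t=4: π = [0.1948, 0.2975, 0.3914, 0.1163], E[r] = 2.6268, γ^t·E[r] = 1.723431, running G = 10.345971
t=5: π = [0.1939, 0.3003, 0.3900, 0.1158], E[r] = 2.6242, γ^t·E[r] = 1.549585, running G = 11.895556
t=6: π = [0.1934, 0.3014, 0.3895, 0.1156], E[r] = 2.6228, γ^t·E[r] = 1.393889, running G = 13.289445
t=7: π = [0.1933, 0.3019, 0.3892, 0.1156], E[r] = 2.6224, γ^t·E[r] = 1.254262, running G = 14.543707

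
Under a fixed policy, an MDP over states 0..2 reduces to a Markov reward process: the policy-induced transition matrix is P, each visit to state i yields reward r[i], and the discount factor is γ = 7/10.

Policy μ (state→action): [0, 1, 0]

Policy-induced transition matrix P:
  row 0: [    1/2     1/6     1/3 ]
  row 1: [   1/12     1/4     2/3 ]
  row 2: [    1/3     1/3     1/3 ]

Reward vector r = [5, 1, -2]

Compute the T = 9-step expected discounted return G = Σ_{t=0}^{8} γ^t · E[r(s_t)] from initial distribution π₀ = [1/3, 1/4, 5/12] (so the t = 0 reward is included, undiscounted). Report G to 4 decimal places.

t=0: π = [0.3333, 0.2500, 0.4167], E[r] = 1.0833, γ^t·E[r] = 1.083333, running G = 1.083333
t=1: π = [0.3264, 0.2569, 0.4167], E[r] = 1.0556, γ^t·E[r] = 0.738889, running G = 1.822222
t=2: π = [0.3235, 0.2575, 0.4190], E[r] = 1.0370, γ^t·E[r] = 0.508148, running G = 2.330370
t=3: π = [0.3229, 0.2580, 0.4192], E[r] = 1.0340, γ^t·E[r] = 0.354645, running G = 2.685015
t=4: π = [0.3227, 0.2580, 0.4193], E[r] = 1.0327, γ^t·E[r] = 0.247943, running G = 2.932958
t=5: π = [0.3226, 0.2581, 0.4193], E[r] = 1.0324, γ^t·E[r] = 0.173513, running G = 3.106471
t=6: π = [0.3226, 0.2581, 0.4194], E[r] = 1.0323, γ^t·E[r] = 0.121448, running G = 3.227919
t=7: π = [0.3226, 0.2581, 0.4194], E[r] = 1.0323, γ^t·E[r] = 0.085012, running G = 3.312931
t=8: π = [0.3226, 0.2581, 0.4194], E[r] = 1.0323, γ^t·E[r] = 0.059508, running G = 3.372439

G = 3.3724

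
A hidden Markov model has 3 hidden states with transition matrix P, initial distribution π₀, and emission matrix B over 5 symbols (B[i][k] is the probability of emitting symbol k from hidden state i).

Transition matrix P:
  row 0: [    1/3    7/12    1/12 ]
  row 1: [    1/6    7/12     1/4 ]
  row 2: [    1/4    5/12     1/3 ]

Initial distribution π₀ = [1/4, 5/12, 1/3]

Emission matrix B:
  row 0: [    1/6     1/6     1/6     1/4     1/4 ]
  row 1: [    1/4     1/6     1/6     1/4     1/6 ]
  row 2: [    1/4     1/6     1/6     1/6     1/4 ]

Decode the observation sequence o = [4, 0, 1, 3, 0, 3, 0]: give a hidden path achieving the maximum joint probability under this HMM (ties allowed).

t=0: δ = [6.250e-02, 6.944e-02, 8.333e-02]  (obs o_0=4)
t=1: δ = [3.472e-03, 1.013e-02, 6.944e-03]  ψ = [0, 1, 2]  (obs o_1=0)
t=2: δ = [2.894e-04, 9.846e-04, 4.220e-04]  ψ = [2, 1, 1]  (obs o_2=1)
t=3: δ = [4.103e-05, 1.436e-04, 4.103e-05]  ψ = [1, 1, 1]  (obs o_3=3)
t=4: δ = [3.989e-06, 2.094e-05, 8.974e-06]  ψ = [1, 1, 1]  (obs o_4=0)
t=5: δ = [8.725e-07, 3.054e-06, 8.725e-07]  ψ = [1, 1, 1]  (obs o_5=3)
t=6: δ = [8.483e-08, 4.453e-07, 1.909e-07]  ψ = [1, 1, 1]  (obs o_6=0)
backtrack: best end state = 1; path = [1, 1, 1, 1, 1, 1, 1]

path = [1, 1, 1, 1, 1, 1, 1]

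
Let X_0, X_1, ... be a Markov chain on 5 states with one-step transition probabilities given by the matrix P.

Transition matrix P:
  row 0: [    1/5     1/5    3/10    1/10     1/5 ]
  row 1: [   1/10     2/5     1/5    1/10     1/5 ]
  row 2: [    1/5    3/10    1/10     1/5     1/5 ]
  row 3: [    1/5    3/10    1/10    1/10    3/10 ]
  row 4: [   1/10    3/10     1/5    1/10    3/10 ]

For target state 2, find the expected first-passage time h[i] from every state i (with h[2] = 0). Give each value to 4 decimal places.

First-step conditioning: h[2] = 0; for i ≠ 2, h[i] = 1 + Σ_k P[i][k]·h[k].
  h[0] = 1 + 1/5·h[0] + 1/5·h[1] + 1/10·h[3] + 1/5·h[4]
  h[1] = 1 + 1/10·h[0] + 2/5·h[1] + 1/10·h[3] + 1/5·h[4]
  h[3] = 1 + 1/5·h[0] + 3/10·h[1] + 1/10·h[3] + 3/10·h[4]
  h[4] = 1 + 1/10·h[0] + 3/10·h[1] + 1/10·h[3] + 3/10·h[4]
Solving the 4×4 linear system over states ≠ 2 gives exactly h = [400/91, 450/91, 0, 70/13, 450/91] (h[2] = 0 is the target).

h = [4.3956, 4.9451, 0.0000, 5.3846, 4.9451]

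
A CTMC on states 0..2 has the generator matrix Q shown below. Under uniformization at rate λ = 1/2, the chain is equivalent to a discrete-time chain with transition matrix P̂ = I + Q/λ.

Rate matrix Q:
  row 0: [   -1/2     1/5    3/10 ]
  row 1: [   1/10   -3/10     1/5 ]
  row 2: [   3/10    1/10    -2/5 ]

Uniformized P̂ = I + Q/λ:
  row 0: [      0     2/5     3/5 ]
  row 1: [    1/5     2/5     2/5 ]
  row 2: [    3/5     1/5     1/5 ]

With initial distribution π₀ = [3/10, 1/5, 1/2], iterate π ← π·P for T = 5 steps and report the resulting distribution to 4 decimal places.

π = [0.2962, 0.3229, 0.3809]

t=0: π = [0.3000, 0.2000, 0.5000]
t=1: π = [0.3400, 0.3000, 0.3600]
t=2: π = [0.2760, 0.3280, 0.3960]
t=3: π = [0.3032, 0.3208, 0.3760]
t=4: π = [0.2898, 0.3248, 0.3854]
t=5: π = [0.2962, 0.3229, 0.3809]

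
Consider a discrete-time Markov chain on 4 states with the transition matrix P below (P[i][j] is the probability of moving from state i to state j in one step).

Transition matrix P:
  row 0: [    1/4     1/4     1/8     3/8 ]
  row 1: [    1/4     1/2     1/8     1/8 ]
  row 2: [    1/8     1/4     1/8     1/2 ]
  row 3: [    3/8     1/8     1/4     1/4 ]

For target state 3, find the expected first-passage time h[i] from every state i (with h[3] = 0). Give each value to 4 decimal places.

h = [3.2542, 4.3390, 2.8475, 0.0000]

First-step conditioning: h[3] = 0; for i ≠ 3, h[i] = 1 + Σ_k P[i][k]·h[k].
  h[0] = 1 + 1/4·h[0] + 1/4·h[1] + 1/8·h[2]
  h[1] = 1 + 1/4·h[0] + 1/2·h[1] + 1/8·h[2]
  h[2] = 1 + 1/8·h[0] + 1/4·h[1] + 1/8·h[2]
Solving the 3×3 linear system over states ≠ 3 gives exactly h = [192/59, 256/59, 168/59, 0] (h[3] = 0 is the target).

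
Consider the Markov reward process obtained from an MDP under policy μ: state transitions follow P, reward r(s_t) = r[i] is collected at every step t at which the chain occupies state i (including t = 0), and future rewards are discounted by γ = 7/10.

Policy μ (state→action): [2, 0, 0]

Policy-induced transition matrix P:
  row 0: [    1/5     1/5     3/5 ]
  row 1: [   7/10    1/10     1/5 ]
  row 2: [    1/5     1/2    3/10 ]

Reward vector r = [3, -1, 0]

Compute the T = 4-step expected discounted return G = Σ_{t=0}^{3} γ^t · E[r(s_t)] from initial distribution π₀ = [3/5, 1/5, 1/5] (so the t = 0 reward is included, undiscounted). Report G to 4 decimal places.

t=0: π = [0.6000, 0.2000, 0.2000], E[r] = 1.6000, γ^t·E[r] = 1.600000, running G = 1.600000
t=1: π = [0.3000, 0.2400, 0.4600], E[r] = 0.6600, γ^t·E[r] = 0.462000, running G = 2.062000
t=2: π = [0.3200, 0.3140, 0.3660], E[r] = 0.6460, γ^t·E[r] = 0.316540, running G = 2.378540
t=3: π = [0.3570, 0.2784, 0.3646], E[r] = 0.7926, γ^t·E[r] = 0.271862, running G = 2.650402

G = 2.6504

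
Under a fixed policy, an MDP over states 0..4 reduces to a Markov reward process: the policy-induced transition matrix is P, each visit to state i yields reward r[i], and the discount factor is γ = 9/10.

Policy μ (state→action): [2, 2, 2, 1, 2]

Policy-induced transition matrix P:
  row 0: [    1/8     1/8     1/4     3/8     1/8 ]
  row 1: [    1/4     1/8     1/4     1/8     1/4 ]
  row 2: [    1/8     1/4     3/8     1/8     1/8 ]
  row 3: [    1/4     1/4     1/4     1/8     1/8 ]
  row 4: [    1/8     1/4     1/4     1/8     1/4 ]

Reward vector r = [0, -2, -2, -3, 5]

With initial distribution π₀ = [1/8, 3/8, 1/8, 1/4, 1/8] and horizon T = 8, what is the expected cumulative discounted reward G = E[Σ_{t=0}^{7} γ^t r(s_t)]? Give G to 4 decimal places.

G = -3.8906

t=0: π = [0.1250, 0.3750, 0.1250, 0.2500, 0.1250], E[r] = -1.1250, γ^t·E[r] = -1.125000, running G = -1.125000
t=1: π = [0.2031, 0.1875, 0.2656, 0.1563, 0.1875], E[r] = -0.4375, γ^t·E[r] = -0.393750, running G = -1.518750
t=2: π = [0.1680, 0.2012, 0.2832, 0.1758, 0.1719], E[r] = -0.6367, γ^t·E[r] = -0.515742, running G = -2.034492
t=3: π = [0.1721, 0.2039, 0.2854, 0.1670, 0.1716], E[r] = -0.6213, γ^t·E[r] = -0.452955, running G = -2.487448
t=4: π = [0.1714, 0.2030, 0.2857, 0.1680, 0.1719], E[r] = -0.6218, γ^t·E[r] = -0.407940, running G = -2.895388
t=5: π = [0.1714, 0.2032, 0.2857, 0.1678, 0.1719], E[r] = -0.6220, γ^t·E[r] = -0.367290, running G = -3.262678
t=6: π = [0.1714, 0.2032, 0.2857, 0.1678, 0.1719], E[r] = -0.6219, γ^t·E[r] = -0.330501, running G = -3.593179
t=7: π = [0.1714, 0.2032, 0.2857, 0.1678, 0.1719], E[r] = -0.6219, γ^t·E[r] = -0.297458, running G = -3.890637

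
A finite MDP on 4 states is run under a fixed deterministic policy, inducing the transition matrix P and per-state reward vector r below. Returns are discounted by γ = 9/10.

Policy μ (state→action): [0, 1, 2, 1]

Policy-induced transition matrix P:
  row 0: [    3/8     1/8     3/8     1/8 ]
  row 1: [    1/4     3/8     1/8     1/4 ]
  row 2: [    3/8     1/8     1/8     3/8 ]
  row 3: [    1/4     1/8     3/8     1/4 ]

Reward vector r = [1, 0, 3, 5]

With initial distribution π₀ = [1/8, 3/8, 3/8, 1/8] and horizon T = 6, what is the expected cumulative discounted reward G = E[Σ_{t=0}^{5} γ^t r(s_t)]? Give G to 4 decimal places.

t=0: π = [0.1250, 0.3750, 0.3750, 0.1250], E[r] = 1.8750, γ^t·E[r] = 1.875000, running G = 1.875000
t=1: π = [0.3125, 0.2188, 0.1875, 0.2813], E[r] = 2.2813, γ^t·E[r] = 2.053125, running G = 3.928125
t=2: π = [0.3125, 0.1797, 0.2734, 0.2344], E[r] = 2.3047, γ^t·E[r] = 1.866797, running G = 5.794922
t=3: π = [0.3232, 0.1699, 0.2617, 0.2451], E[r] = 2.3340, γ^t·E[r] = 1.701475, running G = 7.496396
t=4: π = [0.3231, 0.1675, 0.2671, 0.2423], E[r] = 2.3359, γ^t·E[r] = 1.532609, running G = 9.029005
t=5: π = [0.3238, 0.1669, 0.2664, 0.2430], E[r] = 2.3378, γ^t·E[r] = 1.380465, running G = 10.409470

G = 10.4095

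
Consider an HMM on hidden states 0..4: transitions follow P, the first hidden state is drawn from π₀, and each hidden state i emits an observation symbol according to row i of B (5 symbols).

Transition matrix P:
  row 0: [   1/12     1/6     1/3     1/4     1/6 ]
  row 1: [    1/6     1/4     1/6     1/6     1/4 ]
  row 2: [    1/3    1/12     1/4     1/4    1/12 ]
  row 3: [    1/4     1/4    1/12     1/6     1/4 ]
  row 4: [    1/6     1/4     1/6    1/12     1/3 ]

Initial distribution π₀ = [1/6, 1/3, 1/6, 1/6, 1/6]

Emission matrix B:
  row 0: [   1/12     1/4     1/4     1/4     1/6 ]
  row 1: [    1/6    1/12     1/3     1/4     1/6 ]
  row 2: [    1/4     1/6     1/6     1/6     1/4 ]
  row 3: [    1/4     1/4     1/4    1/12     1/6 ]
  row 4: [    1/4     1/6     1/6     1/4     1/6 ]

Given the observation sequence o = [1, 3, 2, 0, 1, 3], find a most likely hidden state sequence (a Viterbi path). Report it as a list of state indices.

path = [0, 2, 0, 2, 0, 2]

t=0: δ = [4.167e-02, 2.778e-02, 2.778e-02, 4.167e-02, 2.778e-02]  (obs o_0=1)
t=1: δ = [2.604e-03, 2.604e-03, 2.315e-03, 8.681e-04, 2.604e-03]  ψ = [3, 3, 0, 0, 3]  (obs o_1=3)
t=2: δ = [1.929e-04, 2.170e-04, 1.447e-04, 1.628e-04, 1.447e-04]  ψ = [2, 1, 0, 0, 4]  (obs o_2=2)
t=3: δ = [4.019e-06, 9.042e-06, 1.608e-05, 1.206e-05, 1.356e-05]  ψ = [2, 1, 0, 0, 1]  (obs o_3=0)
t=4: δ = [1.340e-06, 2.826e-07, 6.698e-07, 1.005e-06, 7.535e-07]  ψ = [2, 4, 2, 2, 4]  (obs o_4=1)
t=5: δ = [6.279e-08, 6.279e-08, 7.442e-08, 2.791e-08, 6.279e-08]  ψ = [3, 3, 0, 0, 3]  (obs o_5=3)
backtrack: best end state = 2; path = [0, 2, 0, 2, 0, 2]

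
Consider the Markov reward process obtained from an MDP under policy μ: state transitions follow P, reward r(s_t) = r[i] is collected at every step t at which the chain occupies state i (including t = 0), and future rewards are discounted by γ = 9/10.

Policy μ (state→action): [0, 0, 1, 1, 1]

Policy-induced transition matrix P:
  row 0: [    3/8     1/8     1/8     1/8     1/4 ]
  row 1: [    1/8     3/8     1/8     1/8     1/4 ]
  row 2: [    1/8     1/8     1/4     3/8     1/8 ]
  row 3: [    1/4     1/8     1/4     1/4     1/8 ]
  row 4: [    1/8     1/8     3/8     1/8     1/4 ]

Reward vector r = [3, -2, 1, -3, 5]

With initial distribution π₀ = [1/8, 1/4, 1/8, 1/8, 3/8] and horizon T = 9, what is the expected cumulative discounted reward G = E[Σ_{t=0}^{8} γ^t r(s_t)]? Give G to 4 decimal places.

t=0: π = [0.1250, 0.2500, 0.1250, 0.1250, 0.3750], E[r] = 1.5000, γ^t·E[r] = 1.500000, running G = 1.500000
t=1: π = [0.1719, 0.1875, 0.2500, 0.1719, 0.2188], E[r] = 0.9688, γ^t·E[r] = 0.871875, running G = 2.371875
t=2: π = [0.1895, 0.1719, 0.2324, 0.2090, 0.1973], E[r] = 0.8164, γ^t·E[r] = 0.661289, running G = 3.033164
t=3: π = [0.1985, 0.1680, 0.2295, 0.2092, 0.1948], E[r] = 0.8354, γ^t·E[r] = 0.609042, running G = 3.642207
t=4: π = [0.2008, 0.1670, 0.2285, 0.2085, 0.1952], E[r] = 0.8471, γ^t·E[r] = 0.555787, running G = 4.197993
t=5: π = [0.2013, 0.1667, 0.2284, 0.2082, 0.1954], E[r] = 0.8509, γ^t·E[r] = 0.502465, running G = 4.700459
t=6: π = [0.2013, 0.1667, 0.2284, 0.2081, 0.1954], E[r] = 0.8518, γ^t·E[r] = 0.452671, running G = 5.153130
t=7: π = [0.2014, 0.1667, 0.2284, 0.2081, 0.1954], E[r] = 0.8519, γ^t·E[r] = 0.407474, running G = 5.560604
t=8: π = [0.2014, 0.1667, 0.2284, 0.2081, 0.1954], E[r] = 0.8519, γ^t·E[r] = 0.366734, running G = 5.927338

G = 5.9273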